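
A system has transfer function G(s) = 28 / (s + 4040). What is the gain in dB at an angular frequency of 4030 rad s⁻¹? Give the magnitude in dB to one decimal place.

-46.2 dB

|j4030 + 4040| = √(4030² + 4040²) = 5706
|G(j4030)| = 28 / 5706 = 0.0049068
20 log₁₀(0.0049068) = -46.18 dB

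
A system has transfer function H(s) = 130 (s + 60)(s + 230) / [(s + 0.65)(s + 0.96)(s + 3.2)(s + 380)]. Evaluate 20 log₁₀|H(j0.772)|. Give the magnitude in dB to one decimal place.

|j0.772 + 60| = √(0.772² + 60²) = 60
|j0.772 + 230| = √(0.772² + 230²) = 230
|j0.772 + 0.65| = √(0.772² + 0.65²) = 1.009
|j0.772 + 0.96| = √(0.772² + 0.96²) = 1.232
|j0.772 + 3.2| = √(0.772² + 3.2²) = 3.292
|j0.772 + 380| = √(0.772² + 380²) = 380
|H(j0.772)| = 130 × 60 × 230 / (1.009 × 1.232 × 3.292 × 380) = 1153.7
20 log₁₀(1153.7) = 61.24 dB

61.2 dB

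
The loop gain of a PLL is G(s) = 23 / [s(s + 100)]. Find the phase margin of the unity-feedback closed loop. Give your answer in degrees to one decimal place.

Gain crossover: |G(jω)| = 1 at ω ≈ 0.23 rad/sec.
∠G(j0.23) = −90° − arctan(0.23/100) ≈ -90.13°
PM = 180° + (-90.13°) = 89.87°

89.9°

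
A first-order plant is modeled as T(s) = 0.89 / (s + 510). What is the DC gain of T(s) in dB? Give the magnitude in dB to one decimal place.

T(0) = 0.89 / 510 = 0.0017451
20 log₁₀(0.0017451) = -55.16 dB

-55.2 dB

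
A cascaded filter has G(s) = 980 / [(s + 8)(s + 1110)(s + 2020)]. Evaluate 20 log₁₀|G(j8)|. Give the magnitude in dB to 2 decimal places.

|j8 + 8| = √(8² + 8²) = 11.31
|j8 + 1110| = √(8² + 1110²) = 1110
|j8 + 2020| = √(8² + 2020²) = 2020
|G(j8)| = 980 / (11.31 × 1110 × 2020) = 3.8631e-05
20 log₁₀(3.8631e-05) = -88.261 dB

-88.26 dB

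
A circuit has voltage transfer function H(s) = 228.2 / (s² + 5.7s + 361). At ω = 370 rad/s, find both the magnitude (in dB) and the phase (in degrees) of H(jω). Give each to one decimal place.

|(j370)² + 5.7(j370) + 361| = |-1.3654e+05 + j2109| = 1.366e+05
|H(j370)| = 228.2 / 1.366e+05 = 0.0016711
20 log₁₀(0.0016711) = -55.54 dB
∠[(j370)² + 5.7(j370) + 361] = ∠[-1.3654e+05 + j2109] = 179.12°
∠H(j370) = −179.12° = -179.12°

|H| = -55.5 dB, ∠H = -179.1 deg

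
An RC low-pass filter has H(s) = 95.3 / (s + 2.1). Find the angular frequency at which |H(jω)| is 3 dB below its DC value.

2.1 rad/s

For a single-pole low-pass, the −3 dB point is at the pole: ω = 2.1 rad/s.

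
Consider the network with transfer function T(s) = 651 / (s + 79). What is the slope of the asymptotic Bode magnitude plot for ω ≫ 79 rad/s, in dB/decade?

-20 dB/decade

With 0 zeros and 1 pole, the high-frequency asymptotic slope is 20 × (0 − 1) = -20 dB/decade.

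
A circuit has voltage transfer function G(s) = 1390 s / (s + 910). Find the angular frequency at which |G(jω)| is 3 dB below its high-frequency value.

For a single-pole high-pass, the −3 dB point is at the pole: ω = 910 rad s⁻¹.

910 rad s⁻¹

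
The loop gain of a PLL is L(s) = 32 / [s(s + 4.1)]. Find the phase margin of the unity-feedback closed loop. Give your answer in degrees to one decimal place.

Gain crossover: |L(jω)| = 1 at ω ≈ 4.97 rad s⁻¹.
∠L(j4.97) = −90° − arctan(4.97/4.1) ≈ -140.47°
PM = 180° + (-140.47°) = 39.53°

39.5 deg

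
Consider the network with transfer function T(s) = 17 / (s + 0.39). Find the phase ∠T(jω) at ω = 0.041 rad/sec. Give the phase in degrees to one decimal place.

∠(j0.041 + 0.39) = arctan(0.041/0.39) = 6.00°
∠T(j0.041) = −6.00° = -6.00°

-6.0°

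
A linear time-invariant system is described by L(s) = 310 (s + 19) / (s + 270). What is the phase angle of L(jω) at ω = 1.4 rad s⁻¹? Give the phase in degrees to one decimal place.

∠(j1.4 + 19) = arctan(1.4/19) = 4.21°
∠(j1.4 + 270) = arctan(1.4/270) = 0.30°
∠L(j1.4) = 4.21° − 0.30° = 3.92°

3.9°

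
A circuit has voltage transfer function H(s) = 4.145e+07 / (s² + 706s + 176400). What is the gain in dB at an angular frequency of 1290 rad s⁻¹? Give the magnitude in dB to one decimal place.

|(j1290)² + 706(j1290) + 176400| = |-1.4877e+06 + j9.1074e+05| = 1.744e+06
|H(j1290)| = 4.145e+07 / 1.744e+06 = 23.763
20 log₁₀(23.763) = 27.52 dB

27.5 dB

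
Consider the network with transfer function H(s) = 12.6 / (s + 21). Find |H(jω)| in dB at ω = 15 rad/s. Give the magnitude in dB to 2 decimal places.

|j15 + 21| = √(15² + 21²) = 25.81
|H(j15)| = 12.6 / 25.81 = 0.48824
20 log₁₀(0.48824) = -6.227 dB

-6.23 dB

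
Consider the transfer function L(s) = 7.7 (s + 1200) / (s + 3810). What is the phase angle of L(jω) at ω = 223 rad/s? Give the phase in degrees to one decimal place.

∠(j223 + 1200) = arctan(223/1200) = 10.53°
∠(j223 + 3810) = arctan(223/3810) = 3.35°
∠L(j223) = 10.53° − 3.35° = 7.18°

7.2°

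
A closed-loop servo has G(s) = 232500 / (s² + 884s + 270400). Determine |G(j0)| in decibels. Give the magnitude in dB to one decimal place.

G(0) = 232500 / 270400 = 0.85984
20 log₁₀(0.85984) = -1.31 dB

-1.3 dB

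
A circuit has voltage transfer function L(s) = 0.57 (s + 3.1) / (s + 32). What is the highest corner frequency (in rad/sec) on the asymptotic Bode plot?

Break frequencies occur at each pole and zero magnitude: 3.1 rad/sec, 32 rad/sec.
The highest is 32 rad/sec.

32 rad/sec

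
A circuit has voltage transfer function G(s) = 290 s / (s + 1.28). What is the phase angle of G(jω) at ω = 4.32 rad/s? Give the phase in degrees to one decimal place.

∠(j4.32) = 90.00°
∠(j4.32 + 1.28) = arctan(4.32/1.28) = 73.50°
∠G(j4.32) = 90.00° − 73.50° = 16.50°

16.5 deg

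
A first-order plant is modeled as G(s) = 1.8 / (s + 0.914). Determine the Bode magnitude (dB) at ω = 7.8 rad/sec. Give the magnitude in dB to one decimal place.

|j7.8 + 0.914| = √(7.8² + 0.914²) = 7.853
|G(j7.8)| = 1.8 / 7.853 = 0.2292
20 log₁₀(0.2292) = -12.80 dB

-12.8 dB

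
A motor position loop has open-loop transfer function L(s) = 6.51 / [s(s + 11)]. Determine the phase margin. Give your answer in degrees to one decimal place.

Gain crossover: |L(jω)| = 1 at ω ≈ 0.591 rad/s.
∠L(j0.591) = −90° − arctan(0.591/11) ≈ -93.08°
PM = 180° + (-93.08°) = 86.92°

86.9°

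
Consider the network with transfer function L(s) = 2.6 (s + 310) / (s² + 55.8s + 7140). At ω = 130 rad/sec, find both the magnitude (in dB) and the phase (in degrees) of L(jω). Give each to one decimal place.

|L| = -22.9 dB, ∠L = -120.6°

|j130 + 310| = √(130² + 310²) = 336.2
|(j130)² + 55.8(j130) + 7140| = |-9760 + j7254| = 1.216e+04
|L(j130)| = 2.6 × 336.2 / 1.216e+04 = 0.071872
20 log₁₀(0.071872) = -22.87 dB
∠(j130 + 310) = arctan(130/310) = 22.75°
∠[(j130)² + 55.8(j130) + 7140] = ∠[-9760 + j7254] = 143.38°
∠L(j130) = 22.75° − 143.38° = -120.63°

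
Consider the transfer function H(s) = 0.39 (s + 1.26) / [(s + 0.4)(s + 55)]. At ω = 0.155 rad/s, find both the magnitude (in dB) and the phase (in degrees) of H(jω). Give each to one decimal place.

|j0.155 + 1.26| = √(0.155² + 1.26²) = 1.269
|j0.155 + 0.4| = √(0.155² + 0.4²) = 0.429
|j0.155 + 55| = √(0.155² + 55²) = 55
|H(j0.155)| = 0.39 × 1.269 / (0.429 × 55) = 0.020984
20 log₁₀(0.020984) = -33.56 dB
∠(j0.155 + 1.26) = arctan(0.155/1.26) = 7.01°
∠(j0.155 + 0.4) = arctan(0.155/0.4) = 21.18°
∠(j0.155 + 55) = arctan(0.155/55) = 0.16°
∠H(j0.155) = 7.01° − (21.18° + 0.16°) = -14.33°

|H| = -33.6 dB, ∠H = -14.3°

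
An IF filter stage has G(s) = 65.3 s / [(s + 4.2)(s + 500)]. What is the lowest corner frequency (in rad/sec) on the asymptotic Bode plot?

Break frequencies occur at each pole and zero magnitude: 4.2 rad/sec, 500 rad/sec.
The lowest is 4.2 rad/sec.

4.2 rad/sec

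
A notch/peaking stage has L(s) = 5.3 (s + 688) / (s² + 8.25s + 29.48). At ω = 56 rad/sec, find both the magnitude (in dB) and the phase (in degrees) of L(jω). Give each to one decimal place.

|j56 + 688| = √(56² + 688²) = 690.3
|(j56)² + 8.25(j56) + 29.48| = |-3106.5 + j462| = 3141
|L(j56)| = 5.3 × 690.3 / 3141 = 1.1649
20 log₁₀(1.1649) = 1.33 dB
∠(j56 + 688) = arctan(56/688) = 4.65°
∠[(j56)² + 8.25(j56) + 29.48] = ∠[-3106.5 + j462] = 171.54°
∠L(j56) = 4.65° − 171.54° = -166.89°

|L| = 1.3 dB, ∠L = -166.9°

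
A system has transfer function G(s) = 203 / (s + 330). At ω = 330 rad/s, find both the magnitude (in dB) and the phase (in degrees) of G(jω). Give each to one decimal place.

|j330 + 330| = √(330² + 330²) = 466.7
|G(j330)| = 203 / 466.7 = 0.43498
20 log₁₀(0.43498) = -7.23 dB
∠(j330 + 330) = arctan(330/330) = 45.00°
∠G(j330) = −45.00° = -45.00°

|G| = -7.2 dB, ∠G = -45.0 deg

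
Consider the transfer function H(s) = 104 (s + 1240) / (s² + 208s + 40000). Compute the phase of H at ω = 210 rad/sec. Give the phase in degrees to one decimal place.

∠(j210 + 1240) = arctan(210/1240) = 9.61°
∠[(j210)² + 208(j210) + 40000] = ∠[-4100 + j43680] = 95.36°
∠H(j210) = 9.61° − 95.36° = -85.75°

-85.8°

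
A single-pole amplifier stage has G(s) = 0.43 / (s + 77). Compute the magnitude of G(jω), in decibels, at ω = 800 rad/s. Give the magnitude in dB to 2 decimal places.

-65.43 dB

|j800 + 77| = √(800² + 77²) = 803.7
|G(j800)| = 0.43 / 803.7 = 0.00053503
20 log₁₀(0.00053503) = -65.432 dB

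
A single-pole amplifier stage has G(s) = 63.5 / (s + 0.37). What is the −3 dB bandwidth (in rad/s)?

0.37 rad/s

For a single-pole low-pass, the −3 dB point is at the pole: ω = 0.37 rad/s.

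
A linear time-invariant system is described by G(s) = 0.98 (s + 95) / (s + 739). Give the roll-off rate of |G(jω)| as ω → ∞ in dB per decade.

With 1 zero and 1 pole, the high-frequency asymptotic slope is 20 × (1 − 1) = 0 dB/decade.

0 dB/decade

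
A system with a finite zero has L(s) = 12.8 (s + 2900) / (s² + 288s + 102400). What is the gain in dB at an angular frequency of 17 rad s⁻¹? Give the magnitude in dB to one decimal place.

-8.8 dB

|j17 + 2900| = √(17² + 2900²) = 2900
|(j17)² + 288(j17) + 102400| = |1.0211e+05 + j4896| = 1.022e+05
|L(j17)| = 12.8 × 2900 / 1.022e+05 = 0.36312
20 log₁₀(0.36312) = -8.80 dB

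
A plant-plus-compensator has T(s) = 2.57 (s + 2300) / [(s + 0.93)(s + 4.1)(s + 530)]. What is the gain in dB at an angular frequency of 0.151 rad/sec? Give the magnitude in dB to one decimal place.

9.2 dB

|j0.151 + 2300| = √(0.151² + 2300²) = 2300
|j0.151 + 0.93| = √(0.151² + 0.93²) = 0.9422
|j0.151 + 4.1| = √(0.151² + 4.1²) = 4.103
|j0.151 + 530| = √(0.151² + 530²) = 530
|T(j0.151)| = 2.57 × 2300 / (0.9422 × 4.103 × 530) = 2.8852
20 log₁₀(2.8852) = 9.20 dB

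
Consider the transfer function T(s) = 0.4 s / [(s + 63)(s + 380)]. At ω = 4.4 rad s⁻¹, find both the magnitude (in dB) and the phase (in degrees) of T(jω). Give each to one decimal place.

|T| = -82.7 dB, ∠T = 85.3°

|j4.4| = 4.4
|j4.4 + 63| = √(4.4² + 63²) = 63.15
|j4.4 + 380| = √(4.4² + 380²) = 380
|T(j4.4)| = 0.4 × 4.4 / (63.15 × 380) = 7.3334e-05
20 log₁₀(7.3334e-05) = -82.69 dB
∠(j4.4) = 90.00°
∠(j4.4 + 63) = arctan(4.4/63) = 4.00°
∠(j4.4 + 380) = arctan(4.4/380) = 0.66°
∠T(j4.4) = 90.00° − (4.00° + 0.66°) = 85.34°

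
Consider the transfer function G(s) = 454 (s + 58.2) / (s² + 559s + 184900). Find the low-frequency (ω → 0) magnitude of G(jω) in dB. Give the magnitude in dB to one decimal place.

G(0) = 454 × 58.2 / 184900 = 0.1429
20 log₁₀(0.1429) = -16.90 dB

-16.9 dB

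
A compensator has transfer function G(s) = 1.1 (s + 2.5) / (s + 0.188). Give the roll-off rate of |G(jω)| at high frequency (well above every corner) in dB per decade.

0 dB/decade

With 1 zero and 1 pole, the high-frequency asymptotic slope is 20 × (1 − 1) = 0 dB/decade.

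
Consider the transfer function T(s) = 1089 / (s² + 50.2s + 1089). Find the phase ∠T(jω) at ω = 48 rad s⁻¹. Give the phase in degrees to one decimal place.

∠[(j48)² + 50.2(j48) + 1089] = ∠[-1215 + j2409.6] = 116.76°
∠T(j48) = −116.76° = -116.76°

-116.8 deg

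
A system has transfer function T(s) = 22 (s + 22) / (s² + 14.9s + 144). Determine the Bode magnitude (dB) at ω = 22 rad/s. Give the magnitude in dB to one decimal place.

3.2 dB

|j22 + 22| = √(22² + 22²) = 31.11
|(j22)² + 14.9(j22) + 144| = |-340 + j327.8| = 472.3
|T(j22)| = 22 × 31.11 / 472.3 = 1.4493
20 log₁₀(1.4493) = 3.22 dB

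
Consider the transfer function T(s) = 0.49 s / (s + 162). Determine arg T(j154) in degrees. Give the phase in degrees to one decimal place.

46.5°

∠(j154) = 90.00°
∠(j154 + 162) = arctan(154/162) = 43.55°
∠T(j154) = 90.00° − 43.55° = 46.45°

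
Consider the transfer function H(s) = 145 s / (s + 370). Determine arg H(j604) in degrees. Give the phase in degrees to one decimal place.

∠(j604) = 90.00°
∠(j604 + 370) = arctan(604/370) = 58.51°
∠H(j604) = 90.00° − 58.51° = 31.49°

31.5°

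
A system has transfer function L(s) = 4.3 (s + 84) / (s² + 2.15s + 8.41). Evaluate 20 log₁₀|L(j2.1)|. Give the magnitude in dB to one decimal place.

|j2.1 + 84| = √(2.1² + 84²) = 84.03
|(j2.1)² + 2.15(j2.1) + 8.41| = |4 + j4.515| = 6.032
|L(j2.1)| = 4.3 × 84.03 / 6.032 = 59.899
20 log₁₀(59.899) = 35.55 dB

35.5 dB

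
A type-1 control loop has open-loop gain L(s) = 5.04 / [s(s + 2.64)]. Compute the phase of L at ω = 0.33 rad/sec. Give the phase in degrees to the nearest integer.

-97 deg

∠(j0.33 + 2.64) = arctan(0.33/2.64) = 7.13°
∠(j0.33) = 90.00°
∠L(j0.33) = − (7.13° + 90.00°) = -97.13°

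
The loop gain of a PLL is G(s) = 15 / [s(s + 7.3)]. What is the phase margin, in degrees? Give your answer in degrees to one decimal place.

74.8°

Gain crossover: |G(jω)| = 1 at ω ≈ 1.98 rad/s.
∠G(j1.98) = −90° − arctan(1.98/7.3) ≈ -105.20°
PM = 180° + (-105.20°) = 74.80°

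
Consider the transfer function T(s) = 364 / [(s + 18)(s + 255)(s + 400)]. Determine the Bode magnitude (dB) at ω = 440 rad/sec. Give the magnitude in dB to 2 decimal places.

-111.27 dB

|j440 + 18| = √(440² + 18²) = 440.4
|j440 + 255| = √(440² + 255²) = 508.6
|j440 + 400| = √(440² + 400²) = 594.6
|T(j440)| = 364 / (440.4 × 508.6 × 594.6) = 2.7333e-06
20 log₁₀(2.7333e-06) = -111.266 dB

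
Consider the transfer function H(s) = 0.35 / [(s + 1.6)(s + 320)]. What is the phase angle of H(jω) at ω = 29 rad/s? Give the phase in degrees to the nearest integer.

∠(j29 + 1.6) = arctan(29/1.6) = 86.84°
∠(j29 + 320) = arctan(29/320) = 5.18°
∠H(j29) = − (86.84° + 5.18°) = -92.02°

-92 deg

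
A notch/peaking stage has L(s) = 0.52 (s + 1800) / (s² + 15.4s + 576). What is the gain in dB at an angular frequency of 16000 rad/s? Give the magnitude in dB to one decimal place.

-89.7 dB

|j16000 + 1800| = √(16000² + 1800²) = 1.61e+04
|(j16000)² + 15.4(j16000) + 576| = |-2.56e+08 + j2.464e+05| = 2.56e+08
|L(j16000)| = 0.52 × 1.61e+04 / 2.56e+08 = 3.2705e-05
20 log₁₀(3.2705e-05) = -89.71 dB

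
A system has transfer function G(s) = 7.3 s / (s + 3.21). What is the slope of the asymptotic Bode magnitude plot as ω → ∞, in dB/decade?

With 1 zero and 1 pole, the high-frequency asymptotic slope is 20 × (1 − 1) = 0 dB/decade.

0 dB/decade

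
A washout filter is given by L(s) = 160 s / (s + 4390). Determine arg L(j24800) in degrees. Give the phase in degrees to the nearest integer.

∠(j24800) = 90.00°
∠(j24800 + 4390) = arctan(24800/4390) = 79.96°
∠L(j24800) = 90.00° − 79.96° = 10.04°

10°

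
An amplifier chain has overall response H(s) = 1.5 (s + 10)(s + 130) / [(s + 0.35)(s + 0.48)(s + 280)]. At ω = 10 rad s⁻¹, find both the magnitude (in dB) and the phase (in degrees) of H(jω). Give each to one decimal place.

|j10 + 10| = √(10² + 10²) = 14.14
|j10 + 130| = √(10² + 130²) = 130.4
|j10 + 0.35| = √(10² + 0.35²) = 10.01
|j10 + 0.48| = √(10² + 0.48²) = 10.01
|j10 + 280| = √(10² + 280²) = 280.2
|H(j10)| = 1.5 × 14.14 × 130.4 / (10.01 × 10.01 × 280.2) = 0.098544
20 log₁₀(0.098544) = -20.13 dB
∠(j10 + 10) = arctan(10/10) = 45.00°
∠(j10 + 130) = arctan(10/130) = 4.40°
∠(j10 + 0.35) = arctan(10/0.35) = 88.00°
∠(j10 + 0.48) = arctan(10/0.48) = 87.25°
∠(j10 + 280) = arctan(10/280) = 2.05°
∠H(j10) = 45.00° + 4.40° − (88.00° + 87.25° + 2.05°) = -127.89°

|H| = -20.1 dB, ∠H = -127.9°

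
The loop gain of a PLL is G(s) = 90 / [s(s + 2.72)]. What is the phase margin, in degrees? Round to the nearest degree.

16 deg

Gain crossover: |G(jω)| = 1 at ω ≈ 9.29 rad/sec.
∠G(j9.29) = −90° − arctan(9.29/2.72) ≈ -163.69°
PM = 180° + (-163.69°) = 16.31°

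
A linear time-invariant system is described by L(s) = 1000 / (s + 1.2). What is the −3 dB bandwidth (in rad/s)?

For a single-pole low-pass, the −3 dB point is at the pole: ω = 1.2 rad/s.

1.2 rad/s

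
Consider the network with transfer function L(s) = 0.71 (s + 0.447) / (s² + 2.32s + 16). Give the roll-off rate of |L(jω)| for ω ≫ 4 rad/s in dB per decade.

-20 dB/decade

With 1 zero and 2 poles, the high-frequency asymptotic slope is 20 × (1 − 2) = -20 dB/decade.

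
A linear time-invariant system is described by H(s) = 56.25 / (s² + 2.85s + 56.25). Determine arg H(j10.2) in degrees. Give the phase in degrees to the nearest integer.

-149°

∠[(j10.2)² + 2.85(j10.2) + 56.25] = ∠[-47.79 + j29.07] = 148.69°
∠H(j10.2) = −148.69° = -148.69°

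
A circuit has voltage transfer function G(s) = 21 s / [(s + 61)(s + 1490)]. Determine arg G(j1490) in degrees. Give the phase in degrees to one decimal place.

∠(j1490) = 90.00°
∠(j1490 + 61) = arctan(1490/61) = 87.66°
∠(j1490 + 1490) = arctan(1490/1490) = 45.00°
∠G(j1490) = 90.00° − (87.66° + 45.00°) = -42.66°

-42.7°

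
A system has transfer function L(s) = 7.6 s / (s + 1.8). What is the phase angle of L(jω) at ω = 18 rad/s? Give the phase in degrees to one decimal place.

5.7°

∠(j18) = 90.00°
∠(j18 + 1.8) = arctan(18/1.8) = 84.29°
∠L(j18) = 90.00° − 84.29° = 5.71°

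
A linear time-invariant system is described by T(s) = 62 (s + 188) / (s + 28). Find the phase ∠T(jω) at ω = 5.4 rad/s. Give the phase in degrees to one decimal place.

-9.3°

∠(j5.4 + 188) = arctan(5.4/188) = 1.65°
∠(j5.4 + 28) = arctan(5.4/28) = 10.92°
∠T(j5.4) = 1.65° − 10.92° = -9.27°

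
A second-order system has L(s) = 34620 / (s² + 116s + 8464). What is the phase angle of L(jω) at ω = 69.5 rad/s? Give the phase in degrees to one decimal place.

∠[(j69.5)² + 116(j69.5) + 8464] = ∠[3633.8 + j8062] = 65.74°
∠L(j69.5) = −65.74° = -65.74°

-65.7°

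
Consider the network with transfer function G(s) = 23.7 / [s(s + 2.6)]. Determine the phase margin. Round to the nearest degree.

Gain crossover: |G(jω)| = 1 at ω ≈ 4.53 rad/sec.
∠G(j4.53) = −90° − arctan(4.53/2.6) ≈ -150.17°
PM = 180° + (-150.17°) = 29.83°

30 deg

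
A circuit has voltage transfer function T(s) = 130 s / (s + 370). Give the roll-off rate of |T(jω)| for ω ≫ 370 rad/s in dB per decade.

0 dB/decade

With 1 zero and 1 pole, the high-frequency asymptotic slope is 20 × (1 − 1) = 0 dB/decade.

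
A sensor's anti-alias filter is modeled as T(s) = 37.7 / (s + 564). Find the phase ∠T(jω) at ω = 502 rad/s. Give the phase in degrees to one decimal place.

∠(j502 + 564) = arctan(502/564) = 41.67°
∠T(j502) = −41.67° = -41.67°

-41.7°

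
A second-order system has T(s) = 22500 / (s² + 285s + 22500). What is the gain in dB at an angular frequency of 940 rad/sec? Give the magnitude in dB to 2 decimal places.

-32.06 dB

|(j940)² + 285(j940) + 22500| = |-8.611e+05 + j2.679e+05| = 9.018e+05
|T(j940)| = 22500 / 9.018e+05 = 0.02495
20 log₁₀(0.02495) = -32.059 dB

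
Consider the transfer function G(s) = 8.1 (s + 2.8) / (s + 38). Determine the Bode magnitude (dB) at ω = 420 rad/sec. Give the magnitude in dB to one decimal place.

|j420 + 2.8| = √(420² + 2.8²) = 420
|j420 + 38| = √(420² + 38²) = 421.7
|G(j420)| = 8.1 × 420 / 421.7 = 8.0672
20 log₁₀(8.0672) = 18.13 dB

18.1 dB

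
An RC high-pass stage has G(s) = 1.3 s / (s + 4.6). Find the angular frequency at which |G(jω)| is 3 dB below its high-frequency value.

4.6 rad/s

For a single-pole high-pass, the −3 dB point is at the pole: ω = 4.6 rad/s.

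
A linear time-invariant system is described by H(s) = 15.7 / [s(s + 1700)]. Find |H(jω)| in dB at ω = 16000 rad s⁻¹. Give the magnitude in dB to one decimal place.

|j16000 + 1700| = √(16000² + 1700²) = 1.609e+04
|j16000| = 1.6e+04
|H(j16000)| = 15.7 / (1.609e+04 × 1.6e+04) = 6.0985e-08
20 log₁₀(6.0985e-08) = -144.30 dB

-144.3 dB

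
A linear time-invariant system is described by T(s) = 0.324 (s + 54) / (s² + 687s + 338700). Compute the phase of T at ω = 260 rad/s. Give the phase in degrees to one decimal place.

44.9°

∠(j260 + 54) = arctan(260/54) = 78.27°
∠[(j260)² + 687(j260) + 338700] = ∠[2.711e+05 + j1.7862e+05] = 33.38°
∠T(j260) = 78.27° − 33.38° = 44.89°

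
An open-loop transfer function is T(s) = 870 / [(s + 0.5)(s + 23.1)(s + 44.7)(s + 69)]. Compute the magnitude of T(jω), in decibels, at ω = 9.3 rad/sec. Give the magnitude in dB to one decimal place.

|j9.3 + 0.5| = √(9.3² + 0.5²) = 9.313
|j9.3 + 23.1| = √(9.3² + 23.1²) = 24.9
|j9.3 + 44.7| = √(9.3² + 44.7²) = 45.66
|j9.3 + 69| = √(9.3² + 69²) = 69.62
|T(j9.3)| = 870 / (9.313 × 24.9 × 45.66 × 69.62) = 0.0011801
20 log₁₀(0.0011801) = -58.56 dB

-58.6 dB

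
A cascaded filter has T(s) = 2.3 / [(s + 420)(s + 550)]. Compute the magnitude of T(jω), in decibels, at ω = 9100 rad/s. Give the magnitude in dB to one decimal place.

|j9100 + 420| = √(9100² + 420²) = 9110
|j9100 + 550| = √(9100² + 550²) = 9117
|T(j9100)| = 2.3 / (9110 × 9117) = 2.7694e-08
20 log₁₀(2.7694e-08) = -151.15 dB

-151.2 dB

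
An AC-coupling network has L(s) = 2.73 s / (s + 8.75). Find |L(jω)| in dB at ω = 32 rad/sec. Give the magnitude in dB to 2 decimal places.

8.41 dB

|j32| = 32
|j32 + 8.75| = √(32² + 8.75²) = 33.17
|L(j32)| = 2.73 × 32 / 33.17 = 2.6333
20 log₁₀(2.6333) = 8.410 dB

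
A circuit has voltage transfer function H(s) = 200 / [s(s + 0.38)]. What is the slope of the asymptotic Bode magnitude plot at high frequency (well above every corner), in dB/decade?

With 0 zeros and 2 poles, the high-frequency asymptotic slope is 20 × (0 − 2) = -40 dB/decade.

-40 dB/decade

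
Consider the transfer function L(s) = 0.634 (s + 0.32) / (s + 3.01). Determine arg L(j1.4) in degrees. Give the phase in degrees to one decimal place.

52.2°

∠(j1.4 + 0.32) = arctan(1.4/0.32) = 77.12°
∠(j1.4 + 3.01) = arctan(1.4/3.01) = 24.94°
∠L(j1.4) = 77.12° − 24.94° = 52.18°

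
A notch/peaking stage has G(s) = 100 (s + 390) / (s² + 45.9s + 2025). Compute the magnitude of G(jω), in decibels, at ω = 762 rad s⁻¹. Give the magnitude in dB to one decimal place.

-16.6 dB

|j762 + 390| = √(762² + 390²) = 856
|(j762)² + 45.9(j762) + 2025| = |-5.7862e+05 + j34976| = 5.797e+05
|G(j762)| = 100 × 856 / 5.797e+05 = 0.14767
20 log₁₀(0.14767) = -16.61 dB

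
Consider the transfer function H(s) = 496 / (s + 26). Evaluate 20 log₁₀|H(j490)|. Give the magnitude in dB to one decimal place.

0.1 dB

|j490 + 26| = √(490² + 26²) = 490.7
|H(j490)| = 496 / 490.7 = 1.0108
20 log₁₀(1.0108) = 0.09 dB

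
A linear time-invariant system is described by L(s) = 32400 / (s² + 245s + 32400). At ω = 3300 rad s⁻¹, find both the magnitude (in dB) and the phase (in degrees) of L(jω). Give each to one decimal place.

|L| = -50.5 dB, ∠L = -175.7°

|(j3300)² + 245(j3300) + 32400| = |-1.0858e+07 + j8.085e+05| = 1.089e+07
|L(j3300)| = 32400 / 1.089e+07 = 0.0029758
20 log₁₀(0.0029758) = -50.53 dB
∠[(j3300)² + 245(j3300) + 32400] = ∠[-1.0858e+07 + j8.085e+05] = 175.74°
∠L(j3300) = −175.74° = -175.74°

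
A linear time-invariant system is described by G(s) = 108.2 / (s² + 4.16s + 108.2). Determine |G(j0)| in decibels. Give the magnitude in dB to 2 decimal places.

0.00 dB

G(0) = 108.2 / 108.2 = 1
20 log₁₀(1) = 0.000 dB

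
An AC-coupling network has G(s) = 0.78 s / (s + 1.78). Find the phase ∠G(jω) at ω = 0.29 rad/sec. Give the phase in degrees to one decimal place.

∠(j0.29) = 90.00°
∠(j0.29 + 1.78) = arctan(0.29/1.78) = 9.25°
∠G(j0.29) = 90.00° − 9.25° = 80.75°

80.7 deg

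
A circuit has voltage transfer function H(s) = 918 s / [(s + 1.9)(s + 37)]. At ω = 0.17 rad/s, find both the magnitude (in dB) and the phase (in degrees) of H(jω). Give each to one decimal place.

|H| = 6.9 dB, ∠H = 84.6°

|j0.17| = 0.17
|j0.17 + 1.9| = √(0.17² + 1.9²) = 1.908
|j0.17 + 37| = √(0.17² + 37²) = 37
|H(j0.17)| = 918 × 0.17 / (1.908 × 37) = 2.2111
20 log₁₀(2.2111) = 6.89 dB
∠(j0.17) = 90.00°
∠(j0.17 + 1.9) = arctan(0.17/1.9) = 5.11°
∠(j0.17 + 37) = arctan(0.17/37) = 0.26°
∠H(j0.17) = 90.00° − (5.11° + 0.26°) = 84.62°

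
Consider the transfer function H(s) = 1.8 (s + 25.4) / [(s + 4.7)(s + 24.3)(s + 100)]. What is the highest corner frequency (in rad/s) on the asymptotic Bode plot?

Break frequencies occur at each pole and zero magnitude: 4.7 rad/s, 24.3 rad/s, 25.4 rad/s, 100 rad/s.
The highest is 100 rad/s.

100 rad/s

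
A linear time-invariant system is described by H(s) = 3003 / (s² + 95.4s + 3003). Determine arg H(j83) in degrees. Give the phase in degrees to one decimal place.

∠[(j83)² + 95.4(j83) + 3003] = ∠[-3886 + j7918.2] = 116.14°
∠H(j83) = −116.14° = -116.14°

-116.1°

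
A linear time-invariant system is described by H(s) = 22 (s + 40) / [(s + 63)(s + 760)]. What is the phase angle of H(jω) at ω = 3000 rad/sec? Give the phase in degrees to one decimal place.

-75.3 deg

∠(j3000 + 40) = arctan(3000/40) = 89.24°
∠(j3000 + 63) = arctan(3000/63) = 88.80°
∠(j3000 + 760) = arctan(3000/760) = 75.78°
∠H(j3000) = 89.24° − (88.80° + 75.78°) = -75.35°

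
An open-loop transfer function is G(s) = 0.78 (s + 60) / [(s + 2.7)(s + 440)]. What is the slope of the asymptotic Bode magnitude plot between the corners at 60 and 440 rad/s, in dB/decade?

In this band the factors already past their corner are: zero at 60, pole at 2.7; net slope = 0 dB/decade.

0 dB/decade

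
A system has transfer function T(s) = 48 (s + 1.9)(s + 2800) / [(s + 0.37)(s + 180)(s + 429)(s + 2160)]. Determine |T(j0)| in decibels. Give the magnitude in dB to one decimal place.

-47.7 dB

T(0) = 48 × 1.9 × 2800 / (0.37 × 180 × 429 × 2160) = 0.0041378
20 log₁₀(0.0041378) = -47.66 dB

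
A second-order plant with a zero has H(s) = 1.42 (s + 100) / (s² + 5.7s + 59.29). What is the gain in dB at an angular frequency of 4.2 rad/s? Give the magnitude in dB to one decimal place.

9.4 dB

|j4.2 + 100| = √(4.2² + 100²) = 100.1
|(j4.2)² + 5.7(j4.2) + 59.29| = |41.65 + j23.94| = 48.04
|H(j4.2)| = 1.42 × 100.1 / 48.04 = 2.9585
20 log₁₀(2.9585) = 9.42 dB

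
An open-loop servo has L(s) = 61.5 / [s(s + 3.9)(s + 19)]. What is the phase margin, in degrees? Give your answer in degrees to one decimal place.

Gain crossover: |L(jω)| = 1 at ω ≈ 0.812 rad/sec.
∠L(j0.812) = −90° − arctan(0.812/3.9) − arctan(0.812/19) ≈ -104.21°
PM = 180° + (-104.21°) = 75.79°

75.8°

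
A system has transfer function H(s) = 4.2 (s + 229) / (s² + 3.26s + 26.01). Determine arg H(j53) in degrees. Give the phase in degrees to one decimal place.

-163.4°

∠(j53 + 229) = arctan(53/229) = 13.03°
∠[(j53)² + 3.26(j53) + 26.01] = ∠[-2783 + j172.78] = 176.45°
∠H(j53) = 13.03° − 176.45° = -163.42°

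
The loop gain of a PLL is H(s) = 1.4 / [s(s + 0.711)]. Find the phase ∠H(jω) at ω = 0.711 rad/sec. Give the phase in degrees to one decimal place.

∠(j0.711 + 0.711) = arctan(0.711/0.711) = 45.00°
∠(j0.711) = 90.00°
∠H(j0.711) = − (45.00° + 90.00°) = -135.00°

-135.0°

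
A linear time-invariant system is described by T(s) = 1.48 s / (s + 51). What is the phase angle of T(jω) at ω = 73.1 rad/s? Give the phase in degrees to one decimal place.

∠(j73.1) = 90.00°
∠(j73.1 + 51) = arctan(73.1/51) = 55.10°
∠T(j73.1) = 90.00° − 55.10° = 34.90°

34.9°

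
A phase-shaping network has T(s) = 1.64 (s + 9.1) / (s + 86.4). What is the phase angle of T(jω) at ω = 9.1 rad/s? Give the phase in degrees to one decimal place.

39.0 deg

∠(j9.1 + 9.1) = arctan(9.1/9.1) = 45.00°
∠(j9.1 + 86.4) = arctan(9.1/86.4) = 6.01°
∠T(j9.1) = 45.00° − 6.01° = 38.99°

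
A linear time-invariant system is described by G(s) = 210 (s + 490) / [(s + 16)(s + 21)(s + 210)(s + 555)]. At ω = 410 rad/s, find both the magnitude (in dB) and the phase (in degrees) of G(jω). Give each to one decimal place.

|G| = -112.0 dB, ∠G = -234.2°

|j410 + 490| = √(410² + 490²) = 638.9
|j410 + 16| = √(410² + 16²) = 410.3
|j410 + 21| = √(410² + 21²) = 410.5
|j410 + 210| = √(410² + 210²) = 460.7
|j410 + 555| = √(410² + 555²) = 690
|G(j410)| = 210 × 638.9 / (410.3 × 410.5 × 460.7 × 690) = 2.5059e-06
20 log₁₀(2.5059e-06) = -112.02 dB
∠(j410 + 490) = arctan(410/490) = 39.92°
∠(j410 + 16) = arctan(410/16) = 87.77°
∠(j410 + 21) = arctan(410/21) = 87.07°
∠(j410 + 210) = arctan(410/210) = 62.88°
∠(j410 + 555) = arctan(410/555) = 36.45°
∠G(j410) = 39.92° − (87.77° + 87.07° + 62.88° + 36.45°) = -234.25°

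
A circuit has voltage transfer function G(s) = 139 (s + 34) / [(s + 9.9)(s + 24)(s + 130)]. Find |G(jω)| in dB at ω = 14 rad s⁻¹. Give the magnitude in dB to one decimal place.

|j14 + 34| = √(14² + 34²) = 36.77
|j14 + 9.9| = √(14² + 9.9²) = 17.15
|j14 + 24| = √(14² + 24²) = 27.78
|j14 + 130| = √(14² + 130²) = 130.8
|G(j14)| = 139 × 36.77 / (17.15 × 27.78 × 130.8) = 0.082048
20 log₁₀(0.082048) = -21.72 dB

-21.7 dB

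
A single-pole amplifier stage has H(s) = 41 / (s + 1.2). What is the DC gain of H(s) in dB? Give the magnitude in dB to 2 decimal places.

H(0) = 41 / 1.2 = 34.167
20 log₁₀(34.167) = 30.672 dB

30.67 dB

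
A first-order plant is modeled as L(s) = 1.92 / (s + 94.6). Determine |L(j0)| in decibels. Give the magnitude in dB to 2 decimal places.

-33.85 dB

L(0) = 1.92 / 94.6 = 0.020296
20 log₁₀(0.020296) = -33.852 dB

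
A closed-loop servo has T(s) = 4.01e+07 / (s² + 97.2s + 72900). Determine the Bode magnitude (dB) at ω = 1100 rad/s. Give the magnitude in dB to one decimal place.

|(j1100)² + 97.2(j1100) + 72900| = |-1.1371e+06 + j1.0692e+05| = 1.142e+06
|T(j1100)| = 4.01e+07 / 1.142e+06 = 35.11
20 log₁₀(35.11) = 30.91 dB

30.9 dB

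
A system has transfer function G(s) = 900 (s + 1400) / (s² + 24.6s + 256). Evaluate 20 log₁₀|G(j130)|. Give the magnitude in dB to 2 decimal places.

|j130 + 1400| = √(130² + 1400²) = 1406
|(j130)² + 24.6(j130) + 256| = |-16644 + j3198| = 1.695e+04
|G(j130)| = 900 × 1406 / 1.695e+04 = 74.663
20 log₁₀(74.663) = 37.462 dB

37.46 dB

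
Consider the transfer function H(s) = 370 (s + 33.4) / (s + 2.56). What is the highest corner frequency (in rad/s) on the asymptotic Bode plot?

Break frequencies occur at each pole and zero magnitude: 2.56 rad/s, 33.4 rad/s.
The highest is 33.4 rad/s.

33.4 rad/s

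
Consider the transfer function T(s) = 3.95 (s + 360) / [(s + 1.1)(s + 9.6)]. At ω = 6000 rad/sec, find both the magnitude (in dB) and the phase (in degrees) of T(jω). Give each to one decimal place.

|T| = -63.6 dB, ∠T = -93.3°

|j6000 + 360| = √(6000² + 360²) = 6011
|j6000 + 1.1| = √(6000² + 1.1²) = 6000
|j6000 + 9.6| = √(6000² + 9.6²) = 6000
|T(j6000)| = 3.95 × 6011 / (6000 × 6000) = 0.00065952
20 log₁₀(0.00065952) = -63.62 dB
∠(j6000 + 360) = arctan(6000/360) = 86.57°
∠(j6000 + 1.1) = arctan(6000/1.1) = 89.99°
∠(j6000 + 9.6) = arctan(6000/9.6) = 89.91°
∠T(j6000) = 86.57° − (89.99° + 89.91°) = -93.33°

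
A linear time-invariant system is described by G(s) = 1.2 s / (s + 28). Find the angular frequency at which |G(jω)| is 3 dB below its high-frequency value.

28 rad/sec

For a single-pole high-pass, the −3 dB point is at the pole: ω = 28 rad/sec.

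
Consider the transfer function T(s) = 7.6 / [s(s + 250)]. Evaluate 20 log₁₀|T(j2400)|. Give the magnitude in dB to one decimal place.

-117.6 dB

|j2400 + 250| = √(2400² + 250²) = 2413
|j2400| = 2400
|T(j2400)| = 7.6 / (2413 × 2400) = 1.3123e-06
20 log₁₀(1.3123e-06) = -117.64 dB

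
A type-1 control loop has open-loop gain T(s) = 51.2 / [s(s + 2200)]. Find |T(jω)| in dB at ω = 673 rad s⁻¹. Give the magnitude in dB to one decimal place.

-89.6 dB

|j673 + 2200| = √(673² + 2200²) = 2301
|j673| = 673
|T(j673)| = 51.2 / (2301 × 673) = 3.3068e-05
20 log₁₀(3.3068e-05) = -89.61 dB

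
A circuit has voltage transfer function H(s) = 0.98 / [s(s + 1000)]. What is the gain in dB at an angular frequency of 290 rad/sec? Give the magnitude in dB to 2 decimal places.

-109.77 dB

|j290 + 1000| = √(290² + 1000²) = 1041
|j290| = 290
|H(j290)| = 0.98 / (1041 × 290) = 3.2456e-06
20 log₁₀(3.2456e-06) = -109.774 dB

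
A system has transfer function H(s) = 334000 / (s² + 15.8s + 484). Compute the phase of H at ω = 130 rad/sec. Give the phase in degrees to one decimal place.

∠[(j130)² + 15.8(j130) + 484] = ∠[-16416 + j2054] = 172.87°
∠H(j130) = −172.87° = -172.87°

-172.9°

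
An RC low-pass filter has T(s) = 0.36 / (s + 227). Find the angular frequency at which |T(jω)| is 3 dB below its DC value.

227 rad/s

For a single-pole low-pass, the −3 dB point is at the pole: ω = 227 rad/s.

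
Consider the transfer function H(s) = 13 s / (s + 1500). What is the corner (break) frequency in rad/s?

The single real pole at s = −1500 gives a corner at ω = 1500 rad/s.

1500 rad/s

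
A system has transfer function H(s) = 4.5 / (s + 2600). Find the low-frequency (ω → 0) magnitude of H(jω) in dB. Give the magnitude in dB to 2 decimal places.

-55.24 dB

H(0) = 4.5 / 2600 = 0.0017308
20 log₁₀(0.0017308) = -55.235 dB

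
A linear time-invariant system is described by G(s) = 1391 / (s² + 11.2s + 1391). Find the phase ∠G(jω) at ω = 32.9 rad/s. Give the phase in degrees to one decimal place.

∠[(j32.9)² + 11.2(j32.9) + 1391] = ∠[308.59 + j368.48] = 50.05°
∠G(j32.9) = −50.05° = -50.05°

-50.1°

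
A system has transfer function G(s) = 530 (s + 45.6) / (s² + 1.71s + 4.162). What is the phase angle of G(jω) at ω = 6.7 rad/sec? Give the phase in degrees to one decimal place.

∠(j6.7 + 45.6) = arctan(6.7/45.6) = 8.36°
∠[(j6.7)² + 1.71(j6.7) + 4.162] = ∠[-40.728 + j11.457] = 164.29°
∠G(j6.7) = 8.36° − 164.29° = -155.93°

-155.9°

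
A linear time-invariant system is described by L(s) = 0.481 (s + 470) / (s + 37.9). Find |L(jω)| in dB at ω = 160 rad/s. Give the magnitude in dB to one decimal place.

3.2 dB

|j160 + 470| = √(160² + 470²) = 496.5
|j160 + 37.9| = √(160² + 37.9²) = 164.4
|L(j160)| = 0.481 × 496.5 / 164.4 = 1.4524
20 log₁₀(1.4524) = 3.24 dB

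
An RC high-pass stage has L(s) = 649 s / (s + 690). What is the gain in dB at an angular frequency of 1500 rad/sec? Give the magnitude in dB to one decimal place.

55.4 dB

|j1500| = 1500
|j1500 + 690| = √(1500² + 690²) = 1651
|L(j1500)| = 649 × 1500 / 1651 = 589.61
20 log₁₀(589.61) = 55.41 dB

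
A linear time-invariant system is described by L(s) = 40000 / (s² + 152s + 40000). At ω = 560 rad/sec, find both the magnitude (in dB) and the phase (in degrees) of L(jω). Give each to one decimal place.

|L| = -17.1 dB, ∠L = -162.7°

|(j560)² + 152(j560) + 40000| = |-2.736e+05 + j85120| = 2.865e+05
|L(j560)| = 40000 / 2.865e+05 = 0.1396
20 log₁₀(0.1396) = -17.10 dB
∠[(j560)² + 152(j560) + 40000] = ∠[-2.736e+05 + j85120] = 162.72°
∠L(j560) = −162.72° = -162.72°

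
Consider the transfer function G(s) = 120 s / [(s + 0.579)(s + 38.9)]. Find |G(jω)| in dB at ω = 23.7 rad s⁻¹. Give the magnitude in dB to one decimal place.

|j23.7| = 23.7
|j23.7 + 0.579| = √(23.7² + 0.579²) = 23.71
|j23.7 + 38.9| = √(23.7² + 38.9²) = 45.55
|G(j23.7)| = 120 × 23.7 / (23.71 × 45.55) = 2.6336
20 log₁₀(2.6336) = 8.41 dB

8.4 dB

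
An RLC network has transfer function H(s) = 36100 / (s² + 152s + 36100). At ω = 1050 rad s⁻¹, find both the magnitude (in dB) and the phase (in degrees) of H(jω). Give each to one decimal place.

|H| = -29.5 dB, ∠H = -171.5°

|(j1050)² + 152(j1050) + 36100| = |-1.0664e+06 + j1.596e+05| = 1.078e+06
|H(j1050)| = 36100 / 1.078e+06 = 0.033479
20 log₁₀(0.033479) = -29.50 dB
∠[(j1050)² + 152(j1050) + 36100] = ∠[-1.0664e+06 + j1.596e+05] = 171.49°
∠H(j1050) = −171.49° = -171.49°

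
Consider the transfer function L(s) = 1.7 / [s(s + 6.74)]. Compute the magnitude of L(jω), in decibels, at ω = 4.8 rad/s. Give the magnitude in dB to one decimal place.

-27.4 dB

|j4.8 + 6.74| = √(4.8² + 6.74²) = 8.275
|j4.8| = 4.8
|L(j4.8)| = 1.7 / (8.275 × 4.8) = 0.042802
20 log₁₀(0.042802) = -27.37 dB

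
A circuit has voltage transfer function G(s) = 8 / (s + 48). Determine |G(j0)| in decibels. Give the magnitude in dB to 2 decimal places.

G(0) = 8 / 48 = 0.16667
20 log₁₀(0.16667) = -15.563 dB

-15.56 dB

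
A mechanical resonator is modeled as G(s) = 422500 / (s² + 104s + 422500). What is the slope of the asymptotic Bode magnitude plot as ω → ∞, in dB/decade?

With 0 zeros and 2 poles, the high-frequency asymptotic slope is 20 × (0 − 2) = -40 dB/decade.

-40 dB/decade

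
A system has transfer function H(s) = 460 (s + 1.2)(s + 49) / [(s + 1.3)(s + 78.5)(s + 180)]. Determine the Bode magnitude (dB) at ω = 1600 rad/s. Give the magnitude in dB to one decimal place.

|j1600 + 1.2| = √(1600² + 1.2²) = 1600
|j1600 + 49| = √(1600² + 49²) = 1601
|j1600 + 1.3| = √(1600² + 1.3²) = 1600
|j1600 + 78.5| = √(1600² + 78.5²) = 1602
|j1600 + 180| = √(1600² + 180²) = 1610
|H(j1600)| = 460 × 1600 × 1601 / (1600 × 1602 × 1610) = 0.28549
20 log₁₀(0.28549) = -10.89 dB

-10.9 dB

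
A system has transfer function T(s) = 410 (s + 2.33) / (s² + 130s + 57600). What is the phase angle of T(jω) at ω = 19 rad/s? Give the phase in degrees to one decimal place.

∠(j19 + 2.33) = arctan(19/2.33) = 83.01°
∠[(j19)² + 130(j19) + 57600] = ∠[57239 + j2470] = 2.47°
∠T(j19) = 83.01° − 2.47° = 80.54°

80.5°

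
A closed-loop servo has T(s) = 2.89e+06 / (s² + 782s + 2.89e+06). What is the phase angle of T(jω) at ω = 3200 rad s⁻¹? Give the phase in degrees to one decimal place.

∠[(j3200)² + 782(j3200) + 2.89e+06] = ∠[-7.35e+06 + j2.5024e+06] = 161.20°
∠T(j3200) = −161.20° = -161.20°

-161.2 deg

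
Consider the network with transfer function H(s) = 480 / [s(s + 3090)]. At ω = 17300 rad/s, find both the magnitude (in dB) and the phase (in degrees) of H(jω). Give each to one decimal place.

|H| = -116.0 dB, ∠H = -169.9 deg

|j17300 + 3090| = √(17300² + 3090²) = 1.757e+04
|j17300| = 1.73e+04
|H(j17300)| = 480 / (1.757e+04 × 1.73e+04) = 1.5788e-06
20 log₁₀(1.5788e-06) = -116.03 dB
∠(j17300 + 3090) = arctan(17300/3090) = 79.87°
∠(j17300) = 90.00°
∠H(j17300) = − (79.87° + 90.00°) = -169.87°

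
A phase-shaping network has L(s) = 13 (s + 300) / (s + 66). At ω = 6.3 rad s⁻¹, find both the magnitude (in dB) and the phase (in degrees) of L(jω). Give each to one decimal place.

|L| = 35.4 dB, ∠L = -4.2 deg

|j6.3 + 300| = √(6.3² + 300²) = 300.1
|j6.3 + 66| = √(6.3² + 66²) = 66.3
|L(j6.3)| = 13 × 300.1 / 66.3 = 58.836
20 log₁₀(58.836) = 35.39 dB
∠(j6.3 + 300) = arctan(6.3/300) = 1.20°
∠(j6.3 + 66) = arctan(6.3/66) = 5.45°
∠L(j6.3) = 1.20° − 5.45° = -4.25°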